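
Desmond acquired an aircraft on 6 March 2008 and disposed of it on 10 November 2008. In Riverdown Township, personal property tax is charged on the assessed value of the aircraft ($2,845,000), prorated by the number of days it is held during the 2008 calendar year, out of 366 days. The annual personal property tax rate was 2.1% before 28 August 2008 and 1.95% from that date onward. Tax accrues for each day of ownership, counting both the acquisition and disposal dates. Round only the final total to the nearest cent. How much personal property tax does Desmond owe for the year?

6 March – 27 August 2008: 175 days at 2.1% → $2,845,000 × 2.1% × 175/366 = $28,566.5984
28 August – 10 November 2008: 75 days at 1.95% → $2,845,000 × 1.95% × 75/366 = $11,368.3402
Total = $39,934.9385

$39,934.94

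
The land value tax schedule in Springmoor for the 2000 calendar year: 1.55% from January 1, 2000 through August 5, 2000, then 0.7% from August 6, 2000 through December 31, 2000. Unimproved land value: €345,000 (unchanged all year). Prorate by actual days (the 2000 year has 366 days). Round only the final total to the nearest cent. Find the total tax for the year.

January 1 – August 5, 2000: 218 days at 1.55% → €345,000 × 1.55% × 218/366 = €3,185.1230
August 6 – December 31, 2000: 148 days at 0.7% → €345,000 × 0.7% × 148/366 = €976.5574
Total = €4,161.6803

€4,161.68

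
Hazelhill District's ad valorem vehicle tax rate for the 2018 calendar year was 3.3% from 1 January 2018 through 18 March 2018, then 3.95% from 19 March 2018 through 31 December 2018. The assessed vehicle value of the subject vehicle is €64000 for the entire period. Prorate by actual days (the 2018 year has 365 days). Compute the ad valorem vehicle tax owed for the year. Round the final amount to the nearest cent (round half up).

1 January – 18 March 2018: 77 days at 3.3% → €64000 × 3.3% × 77/365 = €445.5452
19 March – 31 December 2018: 288 days at 3.95% → €64000 × 3.95% × 288/365 = €1994.6959
Total = €2440.2411

€2440.24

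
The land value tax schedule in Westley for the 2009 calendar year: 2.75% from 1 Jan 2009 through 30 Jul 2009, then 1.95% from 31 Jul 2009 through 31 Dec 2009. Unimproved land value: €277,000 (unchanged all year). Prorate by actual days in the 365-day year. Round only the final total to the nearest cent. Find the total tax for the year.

1 Jan – 30 Jul 2009: 211 days at 2.75% → €277,000 × 2.75% × 211/365 = €4,403.5411
31 Jul – 31 Dec 2009: 154 days at 1.95% → €277,000 × 1.95% × 154/365 = €2,278.9890
Total = €6,682.5301

€6,682.53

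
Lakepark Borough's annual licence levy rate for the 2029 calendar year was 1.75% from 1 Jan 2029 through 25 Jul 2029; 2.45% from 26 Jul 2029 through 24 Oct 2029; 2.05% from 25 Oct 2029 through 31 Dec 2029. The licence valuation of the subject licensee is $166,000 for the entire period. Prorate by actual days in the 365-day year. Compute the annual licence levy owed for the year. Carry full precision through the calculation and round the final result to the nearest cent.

$3,287.48

1 Jan – 25 Jul 2029: 206 days at 1.75% → $166,000 × 1.75% × 206/365 = $1,639.5342
26 Jul – 24 Oct 2029: 91 days at 2.45% → $166,000 × 2.45% × 91/365 = $1,013.9644
25 Oct – 31 Dec 2029: 68 days at 2.05% → $166,000 × 2.05% × 68/365 = $633.9836
Total = $3,287.4822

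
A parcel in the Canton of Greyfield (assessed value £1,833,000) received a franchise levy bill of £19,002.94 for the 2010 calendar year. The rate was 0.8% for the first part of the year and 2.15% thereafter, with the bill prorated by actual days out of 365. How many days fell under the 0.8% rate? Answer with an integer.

Let d = days at the first rate; then 365 − d days at the second rate.
£1,833,000 × [0.8%·d + 2.15%·(365−d)] / 365 = £19,002.94
Solving gives d = 301, so the new rate took effect on 29 October 2010.

301 days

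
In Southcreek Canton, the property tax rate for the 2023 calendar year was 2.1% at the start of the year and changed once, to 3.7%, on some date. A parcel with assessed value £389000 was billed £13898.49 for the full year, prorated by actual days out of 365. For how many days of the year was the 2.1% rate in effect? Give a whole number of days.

Let d = days at the first rate; then 365 − d days at the second rate.
£389000 × [2.1%·d + 3.7%·(365−d)] / 365 = £13898.49
Solving gives d = 29, so the new rate took effect on 30 Jan 2023.

29 days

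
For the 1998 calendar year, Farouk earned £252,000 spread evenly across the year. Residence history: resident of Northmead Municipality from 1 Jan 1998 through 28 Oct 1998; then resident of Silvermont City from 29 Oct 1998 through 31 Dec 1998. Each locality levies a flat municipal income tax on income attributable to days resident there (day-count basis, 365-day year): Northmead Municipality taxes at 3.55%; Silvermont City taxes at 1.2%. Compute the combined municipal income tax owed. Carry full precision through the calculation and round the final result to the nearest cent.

Northmead Municipality, 1 Jan – 28 Oct 1998: 301 days → £252,000 × 3.55% × 301/365 = £7,377.3863
Silvermont City, 29 Oct – 31 Dec 1998: 64 days → £252,000 × 1.2% × 64/365 = £530.2356
Total = £7,907.6219

£7,907.62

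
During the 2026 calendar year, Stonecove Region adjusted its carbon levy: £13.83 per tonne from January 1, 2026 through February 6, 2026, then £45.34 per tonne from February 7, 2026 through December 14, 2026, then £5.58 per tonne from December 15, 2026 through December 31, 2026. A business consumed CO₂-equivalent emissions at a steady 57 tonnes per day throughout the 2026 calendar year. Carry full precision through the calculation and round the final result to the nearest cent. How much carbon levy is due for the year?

£838,316.67

January 1 – February 6, 2026: 37 days × 57 tonnes/day = 2,109 tonnes at £13.83/tonne → £29,167.47
February 7 – December 14, 2026: 311 days × 57 tonnes/day = 17,727 tonnes at £45.34/tonne → £803,742.18
December 15 – December 31, 2026: 17 days × 57 tonnes/day = 969 tonnes at £5.58/tonne → £5,407.02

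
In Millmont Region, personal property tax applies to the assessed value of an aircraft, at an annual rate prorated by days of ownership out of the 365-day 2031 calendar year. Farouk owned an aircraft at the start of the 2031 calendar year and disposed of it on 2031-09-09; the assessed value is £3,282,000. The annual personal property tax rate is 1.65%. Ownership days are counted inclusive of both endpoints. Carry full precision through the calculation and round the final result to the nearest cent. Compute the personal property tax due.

£37,387.82

Days held (2031-01-01 to 2031-09-09): 252 out of 365
Tax = £3,282,000 × 1.65% × 252/365 = £37,387.8247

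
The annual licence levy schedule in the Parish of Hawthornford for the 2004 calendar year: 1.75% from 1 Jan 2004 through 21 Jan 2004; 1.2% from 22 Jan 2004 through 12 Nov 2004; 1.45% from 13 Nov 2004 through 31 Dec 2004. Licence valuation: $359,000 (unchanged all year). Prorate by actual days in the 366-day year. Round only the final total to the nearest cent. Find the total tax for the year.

1 Jan – 21 Jan 2004: 21 days at 1.75% → $359,000 × 1.75% × 21/366 = $360.4713
22 Jan – 12 Nov 2004: 296 days at 1.2% → $359,000 × 1.2% × 296/366 = $3,484.0656
13 Nov – 31 Dec 2004: 49 days at 1.45% → $359,000 × 1.45% × 49/366 = $696.9112
Total = $4,541.4481

$4,541.45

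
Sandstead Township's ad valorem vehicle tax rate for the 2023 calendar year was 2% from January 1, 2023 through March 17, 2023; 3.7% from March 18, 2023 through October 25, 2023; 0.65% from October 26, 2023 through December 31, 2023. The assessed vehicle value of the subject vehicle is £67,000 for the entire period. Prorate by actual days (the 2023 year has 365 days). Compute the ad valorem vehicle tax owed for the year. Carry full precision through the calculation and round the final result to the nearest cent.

£1,866.73

January 1 – March 17, 2023: 76 days at 2% → £67,000 × 2% × 76/365 = £279.0137
March 18 – October 25, 2023: 222 days at 3.7% → £67,000 × 3.7% × 222/365 = £1,507.7753
October 26 – December 31, 2023: 67 days at 0.65% → £67,000 × 0.65% × 67/365 = £79.9411
Total = £1,866.7301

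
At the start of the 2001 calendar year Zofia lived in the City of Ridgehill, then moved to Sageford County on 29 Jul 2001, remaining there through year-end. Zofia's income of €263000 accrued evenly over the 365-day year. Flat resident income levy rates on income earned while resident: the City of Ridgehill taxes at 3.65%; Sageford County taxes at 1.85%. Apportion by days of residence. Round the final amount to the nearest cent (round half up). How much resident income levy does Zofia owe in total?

The City of Ridgehill, 1 Jan – 28 Jul 2001: 209 days → €263000 × 3.65% × 209/365 = €5496.7000
Sageford County, 29 Jul – 31 Dec 2001: 156 days → €263000 × 1.85% × 156/365 = €2079.5014
Total = €7576.2014

€7576.20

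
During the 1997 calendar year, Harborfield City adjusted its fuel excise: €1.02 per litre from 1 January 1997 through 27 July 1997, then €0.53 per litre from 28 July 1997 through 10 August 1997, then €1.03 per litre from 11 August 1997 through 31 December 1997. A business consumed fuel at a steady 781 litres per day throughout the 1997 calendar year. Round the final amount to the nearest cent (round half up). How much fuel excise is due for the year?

€286,525.47

1 January – 27 July 1997: 208 days × 781 litres/day = 162,448 litres at €1.02/litre → €165,696.96
28 July – 10 August 1997: 14 days × 781 litres/day = 10,934 litres at €0.53/litre → €5,795.02
11 August – 31 December 1997: 143 days × 781 litres/day = 111,683 litres at €1.03/litre → €115,033.49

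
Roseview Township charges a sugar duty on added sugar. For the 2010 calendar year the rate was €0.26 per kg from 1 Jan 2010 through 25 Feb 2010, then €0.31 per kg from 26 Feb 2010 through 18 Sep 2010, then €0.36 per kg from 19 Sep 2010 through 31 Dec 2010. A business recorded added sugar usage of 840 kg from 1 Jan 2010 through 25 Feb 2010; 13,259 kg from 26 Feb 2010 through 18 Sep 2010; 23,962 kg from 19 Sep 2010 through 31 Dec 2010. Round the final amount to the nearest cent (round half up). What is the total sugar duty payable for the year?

€12,955.01

1 Jan – 25 Feb 2010: 840 kg at €0.26/kg → €218.40
26 Feb – 18 Sep 2010: 13,259 kg at €0.31/kg → €4,110.29
19 Sep – 31 Dec 2010: 23,962 kg at €0.36/kg → €8,626.32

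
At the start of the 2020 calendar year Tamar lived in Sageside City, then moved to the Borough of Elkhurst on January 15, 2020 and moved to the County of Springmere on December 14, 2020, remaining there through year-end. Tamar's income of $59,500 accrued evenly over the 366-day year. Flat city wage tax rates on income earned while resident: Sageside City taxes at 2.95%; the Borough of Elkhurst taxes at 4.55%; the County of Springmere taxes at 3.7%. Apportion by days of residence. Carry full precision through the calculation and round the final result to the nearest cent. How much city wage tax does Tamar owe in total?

Sageside City, January 1 – January 14, 2020: 14 days → $59,500 × 2.95% × 14/366 = $67.1407
The Borough of Elkhurst, January 15 – December 13, 2020: 334 days → $59,500 × 4.55% × 334/366 = $2,470.5505
The County of Springmere, December 14 – December 31, 2020: 18 days → $59,500 × 3.7% × 18/366 = $108.2705
Total = $2,645.9617

$2,645.96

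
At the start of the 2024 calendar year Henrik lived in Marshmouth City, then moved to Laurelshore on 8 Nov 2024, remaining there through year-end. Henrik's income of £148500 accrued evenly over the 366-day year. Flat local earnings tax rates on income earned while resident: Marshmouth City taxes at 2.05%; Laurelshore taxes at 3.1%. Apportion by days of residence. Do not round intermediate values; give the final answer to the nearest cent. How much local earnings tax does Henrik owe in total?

Marshmouth City, 1 Jan – 7 Nov 2024: 312 days → £148500 × 2.05% × 312/366 = £2595.0984
Laurelshore, 8 Nov – 31 Dec 2024: 54 days → £148500 × 3.1% × 54/366 = £679.2049
Total = £3274.3033

£3274.30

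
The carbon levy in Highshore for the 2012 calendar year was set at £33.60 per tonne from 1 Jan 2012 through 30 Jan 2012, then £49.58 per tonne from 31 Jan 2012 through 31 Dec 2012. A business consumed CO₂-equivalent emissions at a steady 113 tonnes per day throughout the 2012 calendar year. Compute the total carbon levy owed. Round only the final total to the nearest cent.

£1,996,357.44

1 Jan – 30 Jan 2012: 30 days × 113 tonnes/day = 3,390 tonnes at £33.60/tonne → £113,904.00
31 Jan – 31 Dec 2012: 336 days × 113 tonnes/day = 37,968 tonnes at £49.58/tonne → £1,882,453.44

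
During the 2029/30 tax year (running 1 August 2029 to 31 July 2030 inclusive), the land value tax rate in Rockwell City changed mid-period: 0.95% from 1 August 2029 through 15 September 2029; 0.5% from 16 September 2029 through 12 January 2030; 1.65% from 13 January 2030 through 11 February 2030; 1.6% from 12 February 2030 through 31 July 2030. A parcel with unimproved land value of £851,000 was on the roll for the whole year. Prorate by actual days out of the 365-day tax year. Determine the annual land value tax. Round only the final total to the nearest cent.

£9,901.91

1 August – 15 September 2029: 46 days at 0.95% → £851,000 × 0.95% × 46/365 = £1,018.8685
16 September 2029 – 12 January 2030: 119 days at 0.5% → £851,000 × 0.5% × 119/365 = £1,387.2466
13 January – 11 February 2030: 30 days at 1.65% → £851,000 × 1.65% × 30/365 = £1,154.0959
12 February – 31 July 2030: 170 days at 1.6% → £851,000 × 1.6% × 170/365 = £6,341.6986
Total = £9,901.9096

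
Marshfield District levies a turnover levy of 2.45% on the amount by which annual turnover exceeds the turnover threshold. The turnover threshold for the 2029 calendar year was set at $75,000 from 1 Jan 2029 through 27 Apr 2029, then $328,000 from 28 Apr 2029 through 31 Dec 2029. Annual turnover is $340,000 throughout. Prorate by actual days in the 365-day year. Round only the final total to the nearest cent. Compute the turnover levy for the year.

1 Jan – 27 Apr 2029: 117 days, exemption $75,000 → ($340,000 − $75,000) × 2.45% × 117/365 = $2,081.1575
28 Apr – 31 Dec 2029: 248 days, exemption $328,000 → ($340,000 − $328,000) × 2.45% × 248/365 = $199.7589
Total = $2,280.9164

$2,280.92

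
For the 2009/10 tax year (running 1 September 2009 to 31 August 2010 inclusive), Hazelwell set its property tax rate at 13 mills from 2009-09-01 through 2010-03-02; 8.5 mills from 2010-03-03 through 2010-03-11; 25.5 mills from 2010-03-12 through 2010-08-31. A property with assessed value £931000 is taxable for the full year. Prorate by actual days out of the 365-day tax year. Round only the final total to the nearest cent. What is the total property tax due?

£17515.55

2009-09-01 to 2010-03-02: 183 days at 13 mills → £931000 × 1.3% × 183/365 = £6068.0795
2010-03-03 to 2010-03-11: 9 days at 8.5 mills → £931000 × 0.85% × 9/365 = £195.1274
2010-03-12 to 2010-08-31: 173 days at 25.5 mills → £931000 × 2.55% × 173/365 = £11252.3466
Total = £17515.5534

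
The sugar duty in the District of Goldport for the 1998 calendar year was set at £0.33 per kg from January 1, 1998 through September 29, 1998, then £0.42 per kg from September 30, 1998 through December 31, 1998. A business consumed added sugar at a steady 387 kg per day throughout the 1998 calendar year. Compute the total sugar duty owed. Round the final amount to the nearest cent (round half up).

£49,853.34

January 1 – September 29, 1998: 272 days × 387 kg/day = 105,264 kg at £0.33/kg → £34,737.12
September 30 – December 31, 1998: 93 days × 387 kg/day = 35,991 kg at £0.42/kg → £15,116.22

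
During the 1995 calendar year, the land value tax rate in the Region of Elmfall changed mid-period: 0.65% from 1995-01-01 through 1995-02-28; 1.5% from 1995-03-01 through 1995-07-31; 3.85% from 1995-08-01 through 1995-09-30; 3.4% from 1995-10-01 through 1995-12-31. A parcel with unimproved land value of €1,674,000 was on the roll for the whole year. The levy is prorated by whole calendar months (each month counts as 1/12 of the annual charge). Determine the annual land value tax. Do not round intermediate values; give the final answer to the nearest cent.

1995-01-01 to 1995-02-28: 2 months at 0.65% → €1,674,000 × 0.65% × 2/12 = €1,813.5000
1995-03-01 to 1995-07-31: 5 months at 1.5% → €1,674,000 × 1.5% × 5/12 = €10,462.5000
1995-08-01 to 1995-09-30: 2 months at 3.85% → €1,674,000 × 3.85% × 2/12 = €10,741.5000
1995-10-01 to 1995-12-31: 3 months at 3.4% → €1,674,000 × 3.4% × 3/12 = €14,229.0000
Total = €37,246.5000

€37,246.50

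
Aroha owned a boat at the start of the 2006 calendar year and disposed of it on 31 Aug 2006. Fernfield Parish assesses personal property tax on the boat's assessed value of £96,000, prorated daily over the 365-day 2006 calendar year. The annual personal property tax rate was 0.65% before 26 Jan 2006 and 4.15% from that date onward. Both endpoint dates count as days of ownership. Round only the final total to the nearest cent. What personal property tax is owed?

1 Jan – 25 Jan 2006: 25 days at 0.65% → £96,000 × 0.65% × 25/365 = £42.7397
26 Jan – 31 Aug 2006: 218 days at 4.15% → £96,000 × 4.15% × 218/365 = £2,379.4849
Total = £2,422.2247

£2,422.22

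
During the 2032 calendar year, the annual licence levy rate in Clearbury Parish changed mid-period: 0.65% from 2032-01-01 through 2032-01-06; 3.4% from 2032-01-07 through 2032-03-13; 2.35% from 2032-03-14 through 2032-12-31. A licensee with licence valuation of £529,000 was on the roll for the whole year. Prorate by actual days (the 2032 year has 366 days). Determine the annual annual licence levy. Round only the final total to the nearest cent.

£13,300.88

2032-01-01 to 2032-01-06: 6 days at 0.65% → £529,000 × 0.65% × 6/366 = £56.3689
2032-01-07 to 2032-03-13: 67 days at 3.4% → £529,000 × 3.4% × 67/366 = £3,292.5191
2032-03-14 to 2032-12-31: 293 days at 2.35% → £529,000 × 2.35% × 293/366 = £9,951.9932
Total = £13,300.8811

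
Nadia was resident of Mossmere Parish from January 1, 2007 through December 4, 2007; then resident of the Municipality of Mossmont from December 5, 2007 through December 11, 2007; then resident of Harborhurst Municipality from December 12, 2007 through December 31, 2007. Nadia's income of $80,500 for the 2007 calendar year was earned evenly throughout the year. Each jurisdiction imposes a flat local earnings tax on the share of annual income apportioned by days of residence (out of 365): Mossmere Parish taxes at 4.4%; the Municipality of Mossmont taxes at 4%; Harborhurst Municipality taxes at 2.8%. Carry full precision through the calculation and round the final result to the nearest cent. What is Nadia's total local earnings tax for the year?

Mossmere Parish, January 1 – December 4, 2007: 338 days → $80,500 × 4.4% × 338/365 = $3,279.9890
The Municipality of Mossmont, December 5 – December 11, 2007: 7 days → $80,500 × 4% × 7/365 = $61.7534
Harborhurst Municipality, December 12 – December 31, 2007: 20 days → $80,500 × 2.8% × 20/365 = $123.5068
Total = $3,465.2493

$3,465.25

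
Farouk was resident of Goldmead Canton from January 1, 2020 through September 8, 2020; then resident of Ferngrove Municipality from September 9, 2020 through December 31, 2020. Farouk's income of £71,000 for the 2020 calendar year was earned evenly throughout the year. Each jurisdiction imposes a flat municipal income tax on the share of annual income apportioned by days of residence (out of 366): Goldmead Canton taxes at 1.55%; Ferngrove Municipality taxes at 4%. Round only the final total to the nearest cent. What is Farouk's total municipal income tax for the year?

Goldmead Canton, January 1 – September 8, 2020: 252 days → £71,000 × 1.55% × 252/366 = £757.7213
Ferngrove Municipality, September 9 – December 31, 2020: 114 days → £71,000 × 4% × 114/366 = £884.5902
Total = £1,642.3115

£1,642.31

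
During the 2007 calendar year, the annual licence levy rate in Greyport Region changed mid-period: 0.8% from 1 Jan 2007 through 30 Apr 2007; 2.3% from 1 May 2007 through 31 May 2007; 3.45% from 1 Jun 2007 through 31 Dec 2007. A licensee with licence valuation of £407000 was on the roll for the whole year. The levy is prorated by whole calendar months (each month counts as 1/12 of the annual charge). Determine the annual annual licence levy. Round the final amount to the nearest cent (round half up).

£10056.29

1 Jan – 30 Apr 2007: 4 months at 0.8% → £407000 × 0.8% × 4/12 = £1085.3333
1 May – 31 May 2007: 1 month at 2.3% → £407000 × 2.3% × 1/12 = £780.0833
1 Jun – 31 Dec 2007: 7 months at 3.45% → £407000 × 3.45% × 7/12 = £8190.8750
Total = £10056.2917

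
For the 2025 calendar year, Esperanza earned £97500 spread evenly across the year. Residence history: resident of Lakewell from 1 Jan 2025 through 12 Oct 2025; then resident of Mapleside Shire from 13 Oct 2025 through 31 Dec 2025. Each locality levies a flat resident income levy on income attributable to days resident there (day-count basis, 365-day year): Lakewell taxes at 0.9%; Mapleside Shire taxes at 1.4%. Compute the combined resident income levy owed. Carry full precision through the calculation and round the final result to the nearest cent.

Lakewell, 1 Jan – 12 Oct 2025: 285 days → £97500 × 0.9% × 285/365 = £685.1712
Mapleside Shire, 13 Oct – 31 Dec 2025: 80 days → £97500 × 1.4% × 80/365 = £299.1781
Total = £984.3493

£984.35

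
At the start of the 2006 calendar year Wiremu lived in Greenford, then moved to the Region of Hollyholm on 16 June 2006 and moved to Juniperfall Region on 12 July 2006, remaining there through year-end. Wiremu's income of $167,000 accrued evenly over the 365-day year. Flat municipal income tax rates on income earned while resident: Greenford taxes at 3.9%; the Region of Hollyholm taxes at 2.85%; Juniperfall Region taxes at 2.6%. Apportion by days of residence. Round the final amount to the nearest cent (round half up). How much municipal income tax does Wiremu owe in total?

Greenford, 1 January – 15 June 2006: 166 days → $167,000 × 3.9% × 166/365 = $2,962.0767
The Region of Hollyholm, 16 June – 11 July 2006: 26 days → $167,000 × 2.85% × 26/365 = $339.0329
Juniperfall Region, 12 July – 31 December 2006: 173 days → $167,000 × 2.6% × 173/365 = $2,057.9890
Total = $5,359.0986

$5,359.10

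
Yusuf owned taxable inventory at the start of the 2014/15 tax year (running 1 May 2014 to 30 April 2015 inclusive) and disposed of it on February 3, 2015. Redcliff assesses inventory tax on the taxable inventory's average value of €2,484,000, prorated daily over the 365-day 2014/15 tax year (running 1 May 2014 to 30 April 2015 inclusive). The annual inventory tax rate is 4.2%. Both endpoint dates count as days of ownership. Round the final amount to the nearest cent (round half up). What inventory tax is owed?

Days held (May 1, 2014 – February 3, 2015): 279 out of 365
Tax = €2,484,000 × 4.2% × 279/365 = €79,746.6082

€79,746.61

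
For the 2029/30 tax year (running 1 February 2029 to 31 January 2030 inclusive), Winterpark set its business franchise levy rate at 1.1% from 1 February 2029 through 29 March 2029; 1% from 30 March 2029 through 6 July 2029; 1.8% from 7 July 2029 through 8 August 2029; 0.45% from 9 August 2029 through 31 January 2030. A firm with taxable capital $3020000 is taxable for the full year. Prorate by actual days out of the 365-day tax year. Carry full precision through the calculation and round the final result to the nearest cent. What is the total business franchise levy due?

1 February – 29 March 2029: 57 days at 1.1% → $3020000 × 1.1% × 57/365 = $5187.7808
30 March – 6 July 2029: 99 days at 1% → $3020000 × 1% × 99/365 = $8191.2329
7 July – 8 August 2029: 33 days at 1.8% → $3020000 × 1.8% × 33/365 = $4914.7397
9 August 2029 – 31 January 2030: 176 days at 0.45% → $3020000 × 0.45% × 176/365 = $6552.9863
Total = $24846.7397

$24846.74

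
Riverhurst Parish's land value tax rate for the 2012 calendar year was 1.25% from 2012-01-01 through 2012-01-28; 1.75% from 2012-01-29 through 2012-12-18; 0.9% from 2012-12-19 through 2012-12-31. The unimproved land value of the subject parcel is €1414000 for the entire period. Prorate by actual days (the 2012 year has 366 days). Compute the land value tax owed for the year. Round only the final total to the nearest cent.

€23777.22

2012-01-01 to 2012-01-28: 28 days at 1.25% → €1414000 × 1.25% × 28/366 = €1352.1858
2012-01-29 to 2012-12-18: 325 days at 1.75% → €1414000 × 1.75% × 325/366 = €21973.0191
2012-12-19 to 2012-12-31: 13 days at 0.9% → €1414000 × 0.9% × 13/366 = €452.0164
Total = €23777.2213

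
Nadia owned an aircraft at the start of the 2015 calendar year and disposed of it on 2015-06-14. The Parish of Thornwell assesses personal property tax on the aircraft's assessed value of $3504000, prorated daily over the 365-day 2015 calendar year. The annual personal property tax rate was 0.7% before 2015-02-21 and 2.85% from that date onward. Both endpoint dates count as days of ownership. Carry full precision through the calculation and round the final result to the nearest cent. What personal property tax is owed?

2015-01-01 to 2015-02-20: 51 days at 0.7% → $3504000 × 0.7% × 51/365 = $3427.2000
2015-02-21 to 2015-06-14: 114 days at 2.85% → $3504000 × 2.85% × 114/365 = $31190.4000
Total = $34617.6000

$34617.60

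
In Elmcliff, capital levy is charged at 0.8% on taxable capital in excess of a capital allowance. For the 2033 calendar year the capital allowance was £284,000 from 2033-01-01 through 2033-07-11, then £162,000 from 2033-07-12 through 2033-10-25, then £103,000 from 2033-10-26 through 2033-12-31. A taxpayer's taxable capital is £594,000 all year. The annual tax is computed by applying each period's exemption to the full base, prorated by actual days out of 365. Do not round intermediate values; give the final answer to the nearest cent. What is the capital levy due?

2033-01-01 to 2033-07-11: 192 days, exemption £284,000 → (£594,000 − £284,000) × 0.8% × 192/365 = £1,304.5479
2033-07-12 to 2033-10-25: 106 days, exemption £162,000 → (£594,000 − £162,000) × 0.8% × 106/365 = £1,003.6603
2033-10-26 to 2033-12-31: 67 days, exemption £103,000 → (£594,000 − £103,000) × 0.8% × 67/365 = £721.0301
Total = £3,029.2384

£3,029.24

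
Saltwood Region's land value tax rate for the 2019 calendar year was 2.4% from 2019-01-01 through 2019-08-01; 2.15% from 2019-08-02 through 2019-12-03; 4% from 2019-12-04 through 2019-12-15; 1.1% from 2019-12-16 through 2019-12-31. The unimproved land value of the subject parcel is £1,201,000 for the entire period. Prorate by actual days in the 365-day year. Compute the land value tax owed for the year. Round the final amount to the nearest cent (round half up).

£27,751.33

2019-01-01 to 2019-08-01: 213 days at 2.4% → £1,201,000 × 2.4% × 213/365 = £16,820.5808
2019-08-02 to 2019-12-03: 124 days at 2.15% → £1,201,000 × 2.15% × 124/365 = £8,772.2356
2019-12-04 to 2019-12-15: 12 days at 4% → £1,201,000 × 4% × 12/365 = £1,579.3973
2019-12-16 to 2019-12-31: 16 days at 1.1% → £1,201,000 × 1.1% × 16/365 = £579.1123
Total = £27,751.3260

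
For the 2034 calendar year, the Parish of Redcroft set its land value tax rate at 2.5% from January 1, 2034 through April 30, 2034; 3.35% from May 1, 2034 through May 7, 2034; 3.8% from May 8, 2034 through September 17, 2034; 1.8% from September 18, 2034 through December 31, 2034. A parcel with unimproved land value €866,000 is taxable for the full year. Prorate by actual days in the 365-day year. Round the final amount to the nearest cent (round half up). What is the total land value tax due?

€24,149.54

January 1 – April 30, 2034: 120 days at 2.5% → €866,000 × 2.5% × 120/365 = €7,117.8082
May 1 – May 7, 2034: 7 days at 3.35% → €866,000 × 3.35% × 7/365 = €556.3753
May 8 – September 17, 2034: 133 days at 3.8% → €866,000 × 3.8% × 133/365 = €11,991.1342
September 18 – December 31, 2034: 105 days at 1.8% → €866,000 × 1.8% × 105/365 = €4,484.2192
Total = €24,149.5370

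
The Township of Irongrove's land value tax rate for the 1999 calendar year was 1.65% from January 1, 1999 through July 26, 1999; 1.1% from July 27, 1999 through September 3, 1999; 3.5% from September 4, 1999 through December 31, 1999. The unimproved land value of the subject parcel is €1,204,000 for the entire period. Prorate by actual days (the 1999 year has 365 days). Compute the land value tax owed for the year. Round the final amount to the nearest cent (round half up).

€26,420.38

January 1 – July 26, 1999: 207 days at 1.65% → €1,204,000 × 1.65% × 207/365 = €11,266.4712
July 27 – September 3, 1999: 39 days at 1.1% → €1,204,000 × 1.1% × 39/365 = €1,415.1123
September 4 – December 31, 1999: 119 days at 3.5% → €1,204,000 × 3.5% × 119/365 = €13,738.7945
Total = €26,420.3781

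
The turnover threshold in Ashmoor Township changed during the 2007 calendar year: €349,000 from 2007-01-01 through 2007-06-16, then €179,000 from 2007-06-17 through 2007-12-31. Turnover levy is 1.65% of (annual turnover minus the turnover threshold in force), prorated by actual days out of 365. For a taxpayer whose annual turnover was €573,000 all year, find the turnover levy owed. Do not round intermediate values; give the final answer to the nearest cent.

2007-01-01 to 2007-06-16: 167 days, exemption €349,000 → (€573,000 − €349,000) × 1.65% × 167/365 = €1,691.0466
2007-06-17 to 2007-12-31: 198 days, exemption €179,000 → (€573,000 − €179,000) × 1.65% × 198/365 = €3,526.5699
Total = €5,217.6164

€5,217.62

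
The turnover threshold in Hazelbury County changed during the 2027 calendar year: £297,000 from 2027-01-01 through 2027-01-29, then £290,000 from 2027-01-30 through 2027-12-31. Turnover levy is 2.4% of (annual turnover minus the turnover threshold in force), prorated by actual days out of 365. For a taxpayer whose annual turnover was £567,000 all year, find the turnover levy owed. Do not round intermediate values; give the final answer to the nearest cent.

2027-01-01 to 2027-01-29: 29 days, exemption £297,000 → (£567,000 − £297,000) × 2.4% × 29/365 = £514.8493
2027-01-30 to 2027-12-31: 336 days, exemption £290,000 → (£567,000 − £290,000) × 2.4% × 336/365 = £6,119.8027
Total = £6,634.6521

£6,634.65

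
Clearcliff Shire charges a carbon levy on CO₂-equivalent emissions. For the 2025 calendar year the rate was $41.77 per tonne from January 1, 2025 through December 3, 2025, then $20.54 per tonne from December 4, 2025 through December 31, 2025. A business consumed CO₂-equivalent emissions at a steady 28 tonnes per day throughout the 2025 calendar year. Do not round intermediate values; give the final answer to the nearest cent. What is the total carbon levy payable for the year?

$410245.08

January 1 – December 3, 2025: 337 days × 28 tonnes/day = 9,436 tonnes at $41.77/tonne → $394141.72
December 4 – December 31, 2025: 28 days × 28 tonnes/day = 784 tonnes at $20.54/tonne → $16103.36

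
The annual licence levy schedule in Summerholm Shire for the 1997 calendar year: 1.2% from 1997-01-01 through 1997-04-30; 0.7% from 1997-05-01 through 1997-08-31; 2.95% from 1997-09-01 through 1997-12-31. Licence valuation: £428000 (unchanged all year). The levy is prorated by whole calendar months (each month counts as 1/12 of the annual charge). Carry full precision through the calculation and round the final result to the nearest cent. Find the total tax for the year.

1997-01-01 to 1997-04-30: 4 months at 1.2% → £428000 × 1.2% × 4/12 = £1712.0000
1997-05-01 to 1997-08-31: 4 months at 0.7% → £428000 × 0.7% × 4/12 = £998.6667
1997-09-01 to 1997-12-31: 4 months at 2.95% → £428000 × 2.95% × 4/12 = £4208.6667
Total = £6919.3333

£6919.33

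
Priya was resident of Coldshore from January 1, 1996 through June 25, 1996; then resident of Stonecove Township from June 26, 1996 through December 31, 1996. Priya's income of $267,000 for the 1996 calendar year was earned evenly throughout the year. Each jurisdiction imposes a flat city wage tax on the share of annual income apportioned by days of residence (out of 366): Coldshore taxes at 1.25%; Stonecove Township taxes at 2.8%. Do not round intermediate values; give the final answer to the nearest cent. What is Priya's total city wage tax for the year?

$5,474.59

Coldshore, January 1 – June 25, 1996: 177 days → $267,000 × 1.25% × 177/366 = $1,614.0369
Stonecove Township, June 26 – December 31, 1996: 189 days → $267,000 × 2.8% × 189/366 = $3,860.5574
Total = $5,474.5943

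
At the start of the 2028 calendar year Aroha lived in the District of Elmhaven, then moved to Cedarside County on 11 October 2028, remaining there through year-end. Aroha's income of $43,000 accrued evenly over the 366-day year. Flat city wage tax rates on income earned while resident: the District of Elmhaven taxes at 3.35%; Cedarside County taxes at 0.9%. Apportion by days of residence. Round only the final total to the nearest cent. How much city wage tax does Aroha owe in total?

$1,204.47

The District of Elmhaven, 1 January – 10 October 2028: 284 days → $43,000 × 3.35% × 284/366 = $1,117.7650
Cedarside County, 11 October – 31 December 2028: 82 days → $43,000 × 0.9% × 82/366 = $86.7049
Total = $1,204.4699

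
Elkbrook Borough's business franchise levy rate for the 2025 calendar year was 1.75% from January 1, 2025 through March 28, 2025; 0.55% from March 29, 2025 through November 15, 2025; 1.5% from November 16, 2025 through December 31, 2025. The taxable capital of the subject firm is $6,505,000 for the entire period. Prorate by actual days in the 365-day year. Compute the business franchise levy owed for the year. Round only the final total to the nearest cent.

January 1 – March 28, 2025: 87 days at 1.75% → $6,505,000 × 1.75% × 87/365 = $27,133.8699
March 29 – November 15, 2025: 232 days at 0.55% → $6,505,000 × 0.55% × 232/365 = $22,740.7671
November 16 – December 31, 2025: 46 days at 1.5% → $6,505,000 × 1.5% × 46/365 = $12,297.1233
Total = $62,171.7603

$62,171.76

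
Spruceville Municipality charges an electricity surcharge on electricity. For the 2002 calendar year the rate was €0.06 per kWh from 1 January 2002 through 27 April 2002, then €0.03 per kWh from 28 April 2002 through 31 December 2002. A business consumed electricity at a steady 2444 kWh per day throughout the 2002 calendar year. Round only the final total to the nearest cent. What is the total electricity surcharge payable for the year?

€35,340.24

1 January – 27 April 2002: 117 days × 2444 kWh/day = 285,948 kWh at €0.06/kWh → €17,156.88
28 April – 31 December 2002: 248 days × 2444 kWh/day = 606,112 kWh at €0.03/kWh → €18,183.36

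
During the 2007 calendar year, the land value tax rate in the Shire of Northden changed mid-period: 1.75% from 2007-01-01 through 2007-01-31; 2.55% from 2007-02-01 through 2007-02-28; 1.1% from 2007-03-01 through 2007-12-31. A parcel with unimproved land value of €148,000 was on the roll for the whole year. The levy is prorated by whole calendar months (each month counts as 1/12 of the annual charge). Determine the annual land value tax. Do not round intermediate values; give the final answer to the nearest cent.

€1,887.00

2007-01-01 to 2007-01-31: 1 month at 1.75% → €148,000 × 1.75% × 1/12 = €215.8333
2007-02-01 to 2007-02-28: 1 month at 2.55% → €148,000 × 2.55% × 1/12 = €314.5000
2007-03-01 to 2007-12-31: 10 months at 1.1% → €148,000 × 1.1% × 10/12 = €1,356.6667
Total = €1,887.0000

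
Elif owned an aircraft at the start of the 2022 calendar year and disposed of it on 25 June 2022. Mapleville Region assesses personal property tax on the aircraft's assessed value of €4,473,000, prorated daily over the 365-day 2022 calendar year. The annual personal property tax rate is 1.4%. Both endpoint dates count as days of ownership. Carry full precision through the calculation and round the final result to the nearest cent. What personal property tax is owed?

Days held (1 January – 25 June 2022): 176 out of 365
Tax = €4,473,000 × 1.4% × 176/365 = €30,195.8137

€30,195.81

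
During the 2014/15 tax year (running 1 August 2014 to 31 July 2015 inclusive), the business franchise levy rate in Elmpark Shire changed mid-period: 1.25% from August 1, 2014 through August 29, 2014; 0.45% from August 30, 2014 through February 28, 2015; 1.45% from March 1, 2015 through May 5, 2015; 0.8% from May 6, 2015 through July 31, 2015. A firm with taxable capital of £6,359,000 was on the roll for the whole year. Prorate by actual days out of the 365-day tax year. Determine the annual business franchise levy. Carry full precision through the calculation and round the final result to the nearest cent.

£49,460.82

August 1 – August 29, 2014: 29 days at 1.25% → £6,359,000 × 1.25% × 29/365 = £6,315.4452
August 30, 2014 – February 28, 2015: 183 days at 0.45% → £6,359,000 × 0.45% × 183/365 = £14,346.9493
March 1 – May 5, 2015: 66 days at 1.45% → £6,359,000 × 1.45% × 66/365 = £16,672.7753
May 6 – July 31, 2015: 87 days at 0.8% → £6,359,000 × 0.8% × 87/365 = £12,125.6548
Total = £49,460.8247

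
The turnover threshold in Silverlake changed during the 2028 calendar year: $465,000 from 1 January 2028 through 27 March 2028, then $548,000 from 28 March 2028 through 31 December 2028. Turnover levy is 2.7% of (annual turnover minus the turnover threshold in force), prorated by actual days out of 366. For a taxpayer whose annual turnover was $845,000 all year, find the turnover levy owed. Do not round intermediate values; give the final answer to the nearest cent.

1 January – 27 March 2028: 87 days, exemption $465,000 → ($845,000 − $465,000) × 2.7% × 87/366 = $2,438.8525
28 March – 31 December 2028: 279 days, exemption $548,000 → ($845,000 − $548,000) × 2.7% × 279/366 = $6,112.8443
Total = $8,551.6967

$8,551.70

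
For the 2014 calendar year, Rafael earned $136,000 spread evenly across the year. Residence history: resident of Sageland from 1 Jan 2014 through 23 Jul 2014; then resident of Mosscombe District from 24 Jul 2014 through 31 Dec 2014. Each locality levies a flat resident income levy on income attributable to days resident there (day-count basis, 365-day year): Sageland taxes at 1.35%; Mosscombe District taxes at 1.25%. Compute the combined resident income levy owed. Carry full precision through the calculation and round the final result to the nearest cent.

Sageland, 1 Jan – 23 Jul 2014: 204 days → $136,000 × 1.35% × 204/365 = $1,026.1479
Mosscombe District, 24 Jul – 31 Dec 2014: 161 days → $136,000 × 1.25% × 161/365 = $749.8630
Total = $1,776.0110

$1,776.01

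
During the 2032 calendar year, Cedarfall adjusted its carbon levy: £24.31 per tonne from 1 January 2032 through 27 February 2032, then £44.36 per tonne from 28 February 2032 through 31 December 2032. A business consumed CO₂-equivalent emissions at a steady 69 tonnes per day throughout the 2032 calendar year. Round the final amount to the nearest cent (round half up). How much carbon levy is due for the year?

1 January – 27 February 2032: 58 days × 69 tonnes/day = 4,002 tonnes at £24.31/tonne → £97,288.62
28 February – 31 December 2032: 308 days × 69 tonnes/day = 21,252 tonnes at £44.36/tonne → £942,738.72

£1,040,027.34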